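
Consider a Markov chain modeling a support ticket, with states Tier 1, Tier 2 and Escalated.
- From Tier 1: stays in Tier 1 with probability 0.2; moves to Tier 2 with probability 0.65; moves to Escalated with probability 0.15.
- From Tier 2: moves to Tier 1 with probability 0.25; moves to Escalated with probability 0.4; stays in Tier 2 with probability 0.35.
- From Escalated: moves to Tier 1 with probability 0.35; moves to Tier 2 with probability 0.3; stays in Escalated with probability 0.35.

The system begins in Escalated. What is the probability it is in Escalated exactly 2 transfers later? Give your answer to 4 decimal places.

0.2950

Sum over the intermediate state after 1 transfer:
P = P(Escalated→Tier 1)·P(Tier 1→Escalated) + P(Escalated→Tier 2)·P(Tier 2→Escalated) + P(Escalated→Escalated)·P(Escalated→Escalated)
  = 0.35×0.15 + 0.3×0.4 + 0.35×0.35
  = 0.0525 + 0.1200 + 0.1225 = 0.2950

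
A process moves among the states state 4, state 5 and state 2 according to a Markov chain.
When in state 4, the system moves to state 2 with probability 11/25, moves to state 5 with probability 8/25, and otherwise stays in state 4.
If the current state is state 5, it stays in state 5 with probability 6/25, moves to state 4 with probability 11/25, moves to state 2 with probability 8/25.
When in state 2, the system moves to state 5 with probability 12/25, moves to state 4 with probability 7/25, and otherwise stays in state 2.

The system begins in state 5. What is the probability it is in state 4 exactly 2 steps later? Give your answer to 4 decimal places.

0.3008

Sum over the intermediate state after 1 step:
P = P(state 5→state 4)·P(state 4→state 4) + P(state 5→state 5)·P(state 5→state 4) + P(state 5→state 2)·P(state 2→state 4)
  = 0.44×0.24 + 0.24×0.44 + 0.32×0.28
  = 0.1056 + 0.1056 + 0.0896 = 0.3008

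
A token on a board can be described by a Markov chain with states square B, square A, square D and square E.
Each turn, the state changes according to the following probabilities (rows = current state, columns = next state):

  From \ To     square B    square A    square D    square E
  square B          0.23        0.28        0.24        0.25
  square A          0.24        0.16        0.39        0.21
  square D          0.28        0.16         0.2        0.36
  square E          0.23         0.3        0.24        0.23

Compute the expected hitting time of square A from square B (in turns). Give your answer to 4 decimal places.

Let t(s) be the expected number of turns to first reach square A from state s, with t(square A) = 0. Conditioning on the first turn:
t(square B) = 1 + 0.23·t(square B) + 0.24·t(square D) + 0.25·t(square E)
t(square D) = 1 + 0.28·t(square B) + 0.2·t(square D) + 0.36·t(square E)
t(square E) = 1 + 0.23·t(square B) + 0.24·t(square D) + 0.23·t(square E)
Solving: t(square B) = 3.8804, t(square D) = 4.3201, t(square E) = 3.8043.
Expected turns from square B to square A: 3.8804.

3.8804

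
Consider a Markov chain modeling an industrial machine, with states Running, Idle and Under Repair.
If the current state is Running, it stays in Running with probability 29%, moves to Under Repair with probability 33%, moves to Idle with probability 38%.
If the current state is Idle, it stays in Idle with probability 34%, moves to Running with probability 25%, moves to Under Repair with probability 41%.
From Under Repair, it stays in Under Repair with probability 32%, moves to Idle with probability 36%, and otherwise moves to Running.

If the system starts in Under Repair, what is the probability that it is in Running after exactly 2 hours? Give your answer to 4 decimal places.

Sum over the intermediate state after 1 hour:
P = P(Under Repair→Running)·P(Running→Running) + P(Under Repair→Idle)·P(Idle→Running) + P(Under Repair→Under Repair)·P(Under Repair→Running)
  = 0.32×0.29 + 0.36×0.25 + 0.32×0.32
  = 0.0928 + 0.0900 + 0.1024 = 0.2852

0.2852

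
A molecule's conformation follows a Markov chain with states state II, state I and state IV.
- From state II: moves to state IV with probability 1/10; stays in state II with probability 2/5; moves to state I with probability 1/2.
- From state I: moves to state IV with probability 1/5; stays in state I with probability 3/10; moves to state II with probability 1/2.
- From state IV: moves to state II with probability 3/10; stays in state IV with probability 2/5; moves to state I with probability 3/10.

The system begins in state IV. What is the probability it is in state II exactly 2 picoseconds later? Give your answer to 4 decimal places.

0.3900

Sum over the intermediate state after 1 picosecond:
P = P(state IV→state II)·P(state II→state II) + P(state IV→state I)·P(state I→state II) + P(state IV→state IV)·P(state IV→state II)
  = 0.3×0.4 + 0.3×0.5 + 0.4×0.3
  = 0.1200 + 0.1500 + 0.1200 = 0.3900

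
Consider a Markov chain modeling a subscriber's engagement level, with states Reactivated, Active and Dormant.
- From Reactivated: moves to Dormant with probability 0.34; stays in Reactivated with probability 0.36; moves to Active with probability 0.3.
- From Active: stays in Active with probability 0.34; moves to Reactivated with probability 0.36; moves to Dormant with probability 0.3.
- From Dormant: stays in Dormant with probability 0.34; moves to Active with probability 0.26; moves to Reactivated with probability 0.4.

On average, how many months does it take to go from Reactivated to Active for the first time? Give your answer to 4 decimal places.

Let t(s) be the expected number of months to first reach Active from state s, with t(Active) = 0. Conditioning on the first month:
t(Reactivated) = 1 + 0.36·t(Reactivated) + 0.34·t(Dormant)
t(Dormant) = 1 + 0.4·t(Reactivated) + 0.34·t(Dormant)
Solving: t(Reactivated) = 3.4916, t(Dormant) = 3.6313.
Expected months from Reactivated to Active: 3.4916.

3.4916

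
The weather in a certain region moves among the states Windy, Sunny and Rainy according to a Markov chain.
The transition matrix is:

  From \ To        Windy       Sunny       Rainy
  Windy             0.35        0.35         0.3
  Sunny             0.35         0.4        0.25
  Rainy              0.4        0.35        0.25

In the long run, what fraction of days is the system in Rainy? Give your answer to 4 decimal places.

Let the stationary distribution be π with π = πP and π_1 + π_2 + π_3 = 1.
π_1 = 0.35·π_1 + 0.35·π_2 + 0.4·π_3
π_2 = 0.35·π_1 + 0.4·π_2 + 0.35·π_3
Solving with the normalization constraint gives π = (0.3634, 0.3684, 0.2682).
So the stationary probability of Rainy is 0.2682.

0.2682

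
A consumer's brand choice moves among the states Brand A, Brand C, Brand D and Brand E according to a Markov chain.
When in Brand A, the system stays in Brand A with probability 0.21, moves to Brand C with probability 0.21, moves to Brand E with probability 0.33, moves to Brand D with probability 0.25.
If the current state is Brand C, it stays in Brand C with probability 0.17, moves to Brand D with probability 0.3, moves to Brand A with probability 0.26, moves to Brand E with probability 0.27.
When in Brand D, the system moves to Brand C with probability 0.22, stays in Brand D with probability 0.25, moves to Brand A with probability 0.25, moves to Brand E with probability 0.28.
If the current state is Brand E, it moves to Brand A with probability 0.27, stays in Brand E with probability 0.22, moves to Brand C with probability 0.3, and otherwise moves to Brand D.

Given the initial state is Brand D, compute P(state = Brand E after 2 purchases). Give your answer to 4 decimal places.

Propagate the distribution vector 2 purchases from Brand D.
After 0 purchases: (0.0000, 0.0000, 1.0000, 0.0000)
After 1 purchase: (0.2500, 0.2200, 0.2500, 0.2800)
After 2 purchases: (0.2478, 0.2289, 0.2498, 0.2735)
P(in Brand E after 2 purchases) = 0.2735

0.2735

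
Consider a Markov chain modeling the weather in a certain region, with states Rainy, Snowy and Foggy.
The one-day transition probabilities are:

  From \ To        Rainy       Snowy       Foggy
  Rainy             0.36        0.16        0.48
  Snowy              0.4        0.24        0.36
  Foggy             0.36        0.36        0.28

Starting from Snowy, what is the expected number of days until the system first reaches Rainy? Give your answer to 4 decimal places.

2.5862

Let t(s) be the expected number of days to first reach Rainy from state s, with t(Rainy) = 0. Conditioning on the first day:
t(Snowy) = 1 + 0.24·t(Snowy) + 0.36·t(Foggy)
t(Foggy) = 1 + 0.36·t(Snowy) + 0.28·t(Foggy)
Solving: t(Snowy) = 2.5862, t(Foggy) = 2.6820.
Expected days from Snowy to Rainy: 2.5862.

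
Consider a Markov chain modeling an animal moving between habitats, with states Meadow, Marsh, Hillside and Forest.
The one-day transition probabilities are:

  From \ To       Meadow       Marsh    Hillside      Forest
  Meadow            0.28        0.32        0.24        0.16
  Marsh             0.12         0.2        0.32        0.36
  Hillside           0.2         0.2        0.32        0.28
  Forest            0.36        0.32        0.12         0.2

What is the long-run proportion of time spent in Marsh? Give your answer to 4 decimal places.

0.2589

Let the stationary distribution be π with π = πP and π_1 + π_2 + π_3 + π_4 = 1.
π_1 = 0.28·π_1 + 0.12·π_2 + 0.2·π_3 + 0.36·π_4
π_2 = 0.32·π_1 + 0.2·π_2 + 0.2·π_3 + 0.32·π_4
π_3 = 0.24·π_1 + 0.32·π_2 + 0.32·π_3 + 0.12·π_4
Solving with the normalization constraint gives π = (0.2387, 0.2589, 0.2505, 0.2519).
So the stationary probability of Marsh is 0.2589.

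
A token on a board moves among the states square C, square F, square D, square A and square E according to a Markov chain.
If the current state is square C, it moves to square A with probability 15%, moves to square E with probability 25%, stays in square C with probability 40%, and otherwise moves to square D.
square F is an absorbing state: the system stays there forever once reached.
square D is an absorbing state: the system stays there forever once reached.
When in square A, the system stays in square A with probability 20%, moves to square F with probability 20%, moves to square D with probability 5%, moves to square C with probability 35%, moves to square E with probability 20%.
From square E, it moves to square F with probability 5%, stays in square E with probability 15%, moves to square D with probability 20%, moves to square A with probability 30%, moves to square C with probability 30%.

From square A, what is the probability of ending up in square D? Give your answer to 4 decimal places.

Let h(s) be the probability of absorption at square D starting from transient state s. Then h(square D) = 1 and h(square F) = 0. By first-step analysis:
h(square C) = 0.4·h(square C) + 0.2·1 + 0.15·h(square A) + 0.25·h(square E)
h(square A) = 0.35·h(square C) + 0.2·0 + 0.05·1 + 0.2·h(square A) + 0.2·h(square E)
h(square E) = 0.3·h(square C) + 0.05·0 + 0.2·1 + 0.3·h(square A) + 0.15·h(square E)
Solving: h(square C) = 0.7760, h(square A) = 0.5805, h(square E) = 0.7141.
Starting from square A, the probability is 0.5805.

0.5805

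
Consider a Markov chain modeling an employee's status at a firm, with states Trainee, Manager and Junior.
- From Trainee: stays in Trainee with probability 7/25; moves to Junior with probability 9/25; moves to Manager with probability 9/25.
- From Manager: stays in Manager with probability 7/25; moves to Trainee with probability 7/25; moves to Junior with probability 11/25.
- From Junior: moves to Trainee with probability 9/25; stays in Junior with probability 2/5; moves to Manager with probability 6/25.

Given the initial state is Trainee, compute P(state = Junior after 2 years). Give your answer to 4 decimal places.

Sum over the intermediate state after 1 year:
P = P(Trainee→Trainee)·P(Trainee→Junior) + P(Trainee→Manager)·P(Manager→Junior) + P(Trainee→Junior)·P(Junior→Junior)
  = 0.28×0.36 + 0.36×0.44 + 0.36×0.4
  = 0.1008 + 0.1584 + 0.1440 = 0.4032

0.4032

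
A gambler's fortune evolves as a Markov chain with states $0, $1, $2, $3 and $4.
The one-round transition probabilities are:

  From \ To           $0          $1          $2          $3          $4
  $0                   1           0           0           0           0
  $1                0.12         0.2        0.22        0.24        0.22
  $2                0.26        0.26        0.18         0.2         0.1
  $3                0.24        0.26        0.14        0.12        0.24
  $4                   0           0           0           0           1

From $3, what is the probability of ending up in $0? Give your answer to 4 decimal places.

Let h(s) be the probability of absorption at $0 starting from transient state s. Then h($0) = 1 and h($4) = 0. By first-step analysis:
h($1) = 0.12·1 + 0.2·h($1) + 0.22·h($2) + 0.24·h($3) + 0.22·0
h($2) = 0.26·1 + 0.26·h($1) + 0.18·h($2) + 0.2·h($3) + 0.1·0
h($3) = 0.24·1 + 0.26·h($1) + 0.14·h($2) + 0.12·h($3) + 0.24·0
Solving: h($1) = 0.4619, h($2) = 0.5861, h($3) = 0.5024.
Starting from $3, the probability is 0.5024.

0.5024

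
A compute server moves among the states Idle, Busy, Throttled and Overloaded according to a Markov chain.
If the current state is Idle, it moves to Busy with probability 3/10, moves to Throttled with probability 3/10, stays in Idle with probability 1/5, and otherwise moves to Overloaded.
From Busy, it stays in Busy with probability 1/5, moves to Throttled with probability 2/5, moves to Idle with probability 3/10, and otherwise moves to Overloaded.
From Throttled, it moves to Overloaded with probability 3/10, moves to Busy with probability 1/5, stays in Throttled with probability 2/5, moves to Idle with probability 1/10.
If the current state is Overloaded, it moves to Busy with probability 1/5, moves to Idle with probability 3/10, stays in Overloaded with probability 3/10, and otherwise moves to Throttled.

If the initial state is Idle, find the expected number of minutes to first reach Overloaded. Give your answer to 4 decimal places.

Let t(s) be the expected number of minutes to first reach Overloaded from state s, with t(Overloaded) = 0. Conditioning on the first minute:
t(Idle) = 1 + 0.2·t(Idle) + 0.3·t(Busy) + 0.3·t(Throttled)
t(Busy) = 1 + 0.3·t(Idle) + 0.2·t(Busy) + 0.4·t(Throttled)
t(Throttled) = 1 + 0.1·t(Idle) + 0.2·t(Busy) + 0.4·t(Throttled)
Solving: t(Idle) = 4.7170, t(Busy) = 5.0943, t(Throttled) = 4.1509.
Expected minutes from Idle to Overloaded: 4.7170.

4.7170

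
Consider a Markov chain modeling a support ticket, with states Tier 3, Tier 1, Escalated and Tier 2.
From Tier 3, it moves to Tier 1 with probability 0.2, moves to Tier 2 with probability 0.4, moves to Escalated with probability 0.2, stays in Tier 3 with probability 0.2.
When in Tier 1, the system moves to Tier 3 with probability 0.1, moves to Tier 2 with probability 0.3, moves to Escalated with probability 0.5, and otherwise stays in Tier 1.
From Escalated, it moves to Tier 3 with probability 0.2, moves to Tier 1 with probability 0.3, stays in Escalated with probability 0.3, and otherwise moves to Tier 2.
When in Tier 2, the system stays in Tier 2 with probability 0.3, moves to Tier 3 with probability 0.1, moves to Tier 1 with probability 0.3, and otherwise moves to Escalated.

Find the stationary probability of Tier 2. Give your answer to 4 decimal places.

Let the stationary distribution be π with π = πP and π_1 + π_2 + π_3 + π_4 = 1.
π_1 = 0.2·π_1 + 0.1·π_2 + 0.2·π_3 + 0.1·π_4
π_2 = 0.2·π_1 + 0.1·π_2 + 0.3·π_3 + 0.3·π_4
π_3 = 0.2·π_1 + 0.5·π_2 + 0.3·π_3 + 0.3·π_4
Solving with the normalization constraint gives π = (0.1481, 0.2377, 0.3327, 0.2815).
So the stationary probability of Tier 2 is 0.2815.

0.2815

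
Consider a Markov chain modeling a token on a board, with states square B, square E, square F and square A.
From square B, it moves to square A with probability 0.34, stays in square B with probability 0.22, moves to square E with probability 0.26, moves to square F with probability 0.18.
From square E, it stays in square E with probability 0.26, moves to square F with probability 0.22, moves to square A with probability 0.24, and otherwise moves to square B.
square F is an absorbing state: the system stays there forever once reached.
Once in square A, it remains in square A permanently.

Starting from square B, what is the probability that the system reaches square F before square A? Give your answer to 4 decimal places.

0.3775

Let h(s) be the probability of absorption at square F starting from transient state s. Then h(square F) = 1 and h(square A) = 0. By first-step analysis:
h(square B) = 0.22·h(square B) + 0.26·h(square E) + 0.18·1 + 0.34·0
h(square E) = 0.28·h(square B) + 0.26·h(square E) + 0.22·1 + 0.24·0
Solving: h(square B) = 0.3775, h(square E) = 0.4401.
Starting from square B, the probability is 0.3775.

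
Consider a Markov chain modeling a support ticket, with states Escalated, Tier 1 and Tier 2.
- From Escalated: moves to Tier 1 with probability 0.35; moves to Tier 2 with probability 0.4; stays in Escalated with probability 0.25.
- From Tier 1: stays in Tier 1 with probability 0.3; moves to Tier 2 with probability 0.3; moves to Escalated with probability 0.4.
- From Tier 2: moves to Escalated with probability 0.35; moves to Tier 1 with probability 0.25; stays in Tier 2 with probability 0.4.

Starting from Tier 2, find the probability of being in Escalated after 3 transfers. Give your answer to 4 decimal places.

Propagate the distribution vector 3 transfers from Tier 2.
After 0 transfers: (0.0000, 0.0000, 1.0000)
After 1 transfer: (0.3500, 0.2500, 0.4000)
After 2 transfers: (0.3275, 0.2975, 0.3750)
After 3 transfers: (0.3321, 0.2976, 0.3703)
P(in Escalated after 3 transfers) = 0.3321

0.3321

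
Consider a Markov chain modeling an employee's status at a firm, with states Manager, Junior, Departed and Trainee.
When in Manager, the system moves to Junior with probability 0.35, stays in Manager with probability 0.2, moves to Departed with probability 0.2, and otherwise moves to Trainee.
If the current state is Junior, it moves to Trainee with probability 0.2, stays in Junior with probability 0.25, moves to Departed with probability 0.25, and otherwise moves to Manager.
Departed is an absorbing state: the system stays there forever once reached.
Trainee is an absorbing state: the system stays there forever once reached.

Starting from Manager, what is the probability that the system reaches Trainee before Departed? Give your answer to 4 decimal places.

0.5202

Let h(s) be the probability of absorption at Trainee starting from transient state s. Then h(Trainee) = 1 and h(Departed) = 0. By first-step analysis:
h(Manager) = 0.2·h(Manager) + 0.35·h(Junior) + 0.2·0 + 0.25·1
h(Junior) = 0.3·h(Manager) + 0.25·h(Junior) + 0.25·0 + 0.2·1
Solving: h(Manager) = 0.5202, h(Junior) = 0.4747.
Starting from Manager, the probability is 0.5202.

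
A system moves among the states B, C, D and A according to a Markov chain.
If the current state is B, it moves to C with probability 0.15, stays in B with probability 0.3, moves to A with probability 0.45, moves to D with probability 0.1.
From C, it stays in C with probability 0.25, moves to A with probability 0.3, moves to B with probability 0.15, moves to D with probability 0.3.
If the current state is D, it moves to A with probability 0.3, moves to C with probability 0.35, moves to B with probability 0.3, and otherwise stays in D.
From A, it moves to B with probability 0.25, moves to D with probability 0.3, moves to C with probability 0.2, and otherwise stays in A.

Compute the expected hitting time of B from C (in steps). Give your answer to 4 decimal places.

Let t(s) be the expected number of steps to first reach B from state s, with t(B) = 0. Conditioning on the first step:
t(C) = 1 + 0.25·t(C) + 0.3·t(D) + 0.3·t(A)
t(D) = 1 + 0.35·t(C) + 0.05·t(D) + 0.3·t(A)
t(A) = 1 + 0.2·t(C) + 0.3·t(D) + 0.25·t(A)
Solving: t(C) = 4.6605, t(D) = 4.1012, t(A) = 4.2166.
Expected steps from C to B: 4.6605.

4.6605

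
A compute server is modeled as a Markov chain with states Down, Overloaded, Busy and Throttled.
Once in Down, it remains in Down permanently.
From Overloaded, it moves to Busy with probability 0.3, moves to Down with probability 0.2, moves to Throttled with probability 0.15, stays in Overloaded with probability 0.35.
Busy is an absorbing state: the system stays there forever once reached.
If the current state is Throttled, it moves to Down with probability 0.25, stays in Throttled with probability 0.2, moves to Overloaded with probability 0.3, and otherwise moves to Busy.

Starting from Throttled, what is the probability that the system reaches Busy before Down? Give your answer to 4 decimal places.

Let h(s) be the probability of absorption at Busy starting from transient state s. Then h(Busy) = 1 and h(Down) = 0. By first-step analysis:
h(Overloaded) = 0.2·0 + 0.35·h(Overloaded) + 0.3·1 + 0.15·h(Throttled)
h(Throttled) = 0.25·0 + 0.3·h(Overloaded) + 0.25·1 + 0.2·h(Throttled)
Solving: h(Overloaded) = 0.5842, h(Throttled) = 0.5316.
Starting from Throttled, the probability is 0.5316.

0.5316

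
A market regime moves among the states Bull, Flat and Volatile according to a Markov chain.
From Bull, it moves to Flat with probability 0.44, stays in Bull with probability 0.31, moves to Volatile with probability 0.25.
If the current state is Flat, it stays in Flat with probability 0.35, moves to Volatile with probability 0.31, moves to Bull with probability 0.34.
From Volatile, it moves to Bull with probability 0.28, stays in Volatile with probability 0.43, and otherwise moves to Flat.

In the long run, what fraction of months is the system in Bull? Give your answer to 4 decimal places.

Let the stationary distribution be π with π = πP and π_1 + π_2 + π_3 = 1.
π_1 = 0.31·π_1 + 0.34·π_2 + 0.28·π_3
π_2 = 0.44·π_1 + 0.35·π_2 + 0.29·π_3
Solving with the normalization constraint gives π = (0.3108, 0.3581, 0.3311).
So the stationary probability of Bull is 0.3108.

0.3108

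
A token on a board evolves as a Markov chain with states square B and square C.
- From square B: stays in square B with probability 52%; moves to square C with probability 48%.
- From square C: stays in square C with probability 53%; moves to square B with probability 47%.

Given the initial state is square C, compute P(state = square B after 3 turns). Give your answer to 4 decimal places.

Propagate the distribution vector 3 turns from square C.
After 0 turns: (0.0000, 1.0000)
After 1 turn: (0.4700, 0.5300)
After 2 turns: (0.4935, 0.5065)
After 3 turns: (0.4947, 0.5053)
P(in square B after 3 turns) = 0.4947

0.4947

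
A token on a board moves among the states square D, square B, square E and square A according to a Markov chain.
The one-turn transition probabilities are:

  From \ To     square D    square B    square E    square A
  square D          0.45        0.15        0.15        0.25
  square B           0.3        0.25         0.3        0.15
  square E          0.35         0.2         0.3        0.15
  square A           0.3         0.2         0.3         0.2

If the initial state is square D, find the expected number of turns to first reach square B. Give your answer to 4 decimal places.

Let t(s) be the expected number of turns to first reach square B from state s, with t(square B) = 0. Conditioning on the first turn:
t(square D) = 1 + 0.45·t(square D) + 0.15·t(square E) + 0.25·t(square A)
t(square E) = 1 + 0.35·t(square D) + 0.3·t(square E) + 0.15·t(square A)
t(square A) = 1 + 0.3·t(square D) + 0.3·t(square E) + 0.2·t(square A)
Solving: t(square D) = 5.8266, t(square E) = 5.5217, t(square A) = 5.5056.
Expected turns from square D to square B: 5.8266.

5.8266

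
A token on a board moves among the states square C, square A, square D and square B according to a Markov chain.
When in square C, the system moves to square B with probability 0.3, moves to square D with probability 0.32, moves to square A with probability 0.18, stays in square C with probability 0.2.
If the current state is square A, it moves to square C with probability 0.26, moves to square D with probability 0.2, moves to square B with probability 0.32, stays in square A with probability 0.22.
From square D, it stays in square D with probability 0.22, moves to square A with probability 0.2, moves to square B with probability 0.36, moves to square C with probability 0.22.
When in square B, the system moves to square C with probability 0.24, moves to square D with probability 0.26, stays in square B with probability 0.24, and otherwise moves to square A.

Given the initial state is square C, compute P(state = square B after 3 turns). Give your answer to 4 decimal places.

0.3010

Propagate the distribution vector 3 turns from square C.
After 0 turns: (1.0000, 0.0000, 0.0000, 0.0000)
After 1 turn: (0.2000, 0.1800, 0.3200, 0.3000)
After 2 turns: (0.2292, 0.2176, 0.2484, 0.3048)
After 3 turns: (0.2302, 0.2181, 0.2508, 0.3010)
P(in square B after 3 turns) = 0.3010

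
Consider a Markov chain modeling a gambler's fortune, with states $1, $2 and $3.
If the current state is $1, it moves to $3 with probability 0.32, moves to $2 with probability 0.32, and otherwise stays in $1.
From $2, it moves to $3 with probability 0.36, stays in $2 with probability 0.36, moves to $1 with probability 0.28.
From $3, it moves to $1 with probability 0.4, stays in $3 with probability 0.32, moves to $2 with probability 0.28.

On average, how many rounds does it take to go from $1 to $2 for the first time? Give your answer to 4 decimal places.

3.2552

Let t(s) be the expected number of rounds to first reach $2 from state s, with t($2) = 0. Conditioning on the first round:
t($1) = 1 + 0.36·t($1) + 0.32·t($3)
t($3) = 1 + 0.4·t($1) + 0.32·t($3)
Solving: t($1) = 3.2552, t($3) = 3.3854.
Expected rounds from $1 to $2: 3.2552.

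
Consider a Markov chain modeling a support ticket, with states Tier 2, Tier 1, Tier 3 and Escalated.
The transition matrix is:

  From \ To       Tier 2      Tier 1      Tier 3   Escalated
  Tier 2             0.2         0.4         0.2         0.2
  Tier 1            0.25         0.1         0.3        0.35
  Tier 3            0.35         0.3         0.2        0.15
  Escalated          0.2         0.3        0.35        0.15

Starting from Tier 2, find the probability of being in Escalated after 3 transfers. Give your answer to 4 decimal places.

Propagate the distribution vector 3 transfers from Tier 2.
After 0 transfers: (1.0000, 0.0000, 0.0000, 0.0000)
After 1 transfer: (0.2000, 0.4000, 0.2000, 0.2000)
After 2 transfers: (0.2500, 0.2400, 0.2700, 0.2400)
After 3 transfers: (0.2525, 0.2770, 0.2600, 0.2105)
P(in Escalated after 3 transfers) = 0.2105

0.2105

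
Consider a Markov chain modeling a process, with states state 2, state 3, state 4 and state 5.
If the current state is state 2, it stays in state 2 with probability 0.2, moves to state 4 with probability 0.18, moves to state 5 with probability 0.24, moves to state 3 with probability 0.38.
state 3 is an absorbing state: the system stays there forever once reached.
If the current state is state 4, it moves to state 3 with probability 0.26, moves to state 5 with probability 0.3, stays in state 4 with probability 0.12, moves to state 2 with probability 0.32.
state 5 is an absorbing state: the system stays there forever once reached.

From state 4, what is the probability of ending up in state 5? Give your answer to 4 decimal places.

0.4901

Let h(s) be the probability of absorption at state 5 starting from transient state s. Then h(state 5) = 1 and h(state 3) = 0. By first-step analysis:
h(state 2) = 0.2·h(state 2) + 0.38·0 + 0.18·h(state 4) + 0.24·1
h(state 4) = 0.32·h(state 2) + 0.26·0 + 0.12·h(state 4) + 0.3·1
Solving: h(state 2) = 0.4103, h(state 4) = 0.4901.
Starting from state 4, the probability is 0.4901.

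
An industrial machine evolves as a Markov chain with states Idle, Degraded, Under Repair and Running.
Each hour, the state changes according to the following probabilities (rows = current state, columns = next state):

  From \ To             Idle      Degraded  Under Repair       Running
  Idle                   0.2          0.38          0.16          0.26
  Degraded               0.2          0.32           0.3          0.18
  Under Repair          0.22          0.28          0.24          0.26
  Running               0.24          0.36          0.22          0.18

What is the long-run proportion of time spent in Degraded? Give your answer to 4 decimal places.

Let the stationary distribution be π with π = πP and π_1 + π_2 + π_3 + π_4 = 1.
π_1 = 0.2·π_1 + 0.2·π_2 + 0.22·π_3 + 0.24·π_4
π_2 = 0.38·π_1 + 0.32·π_2 + 0.28·π_3 + 0.36·π_4
π_3 = 0.16·π_1 + 0.3·π_2 + 0.24·π_3 + 0.22·π_4
Solving with the normalization constraint gives π = (0.2134, 0.3319, 0.2385, 0.2162).
So the stationary probability of Degraded is 0.3319.

0.3319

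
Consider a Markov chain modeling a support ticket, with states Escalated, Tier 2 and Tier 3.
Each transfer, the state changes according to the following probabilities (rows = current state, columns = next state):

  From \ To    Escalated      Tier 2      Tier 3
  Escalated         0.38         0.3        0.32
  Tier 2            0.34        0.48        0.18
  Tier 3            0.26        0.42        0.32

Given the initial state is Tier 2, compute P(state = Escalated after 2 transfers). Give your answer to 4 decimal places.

0.3392

Sum over the intermediate state after 1 transfer:
P = P(Tier 2→Escalated)·P(Escalated→Escalated) + P(Tier 2→Tier 2)·P(Tier 2→Escalated) + P(Tier 2→Tier 3)·P(Tier 3→Escalated)
  = 0.34×0.38 + 0.48×0.34 + 0.18×0.26
  = 0.1292 + 0.1632 + 0.0468 = 0.3392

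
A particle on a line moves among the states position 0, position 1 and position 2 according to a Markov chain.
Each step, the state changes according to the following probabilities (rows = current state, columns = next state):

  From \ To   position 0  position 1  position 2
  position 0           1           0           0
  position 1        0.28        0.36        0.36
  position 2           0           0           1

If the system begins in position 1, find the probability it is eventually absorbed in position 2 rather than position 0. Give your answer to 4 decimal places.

0.5625

Let h(s) be the probability of absorption at position 2 starting from transient state s. Then h(position 2) = 1 and h(position 0) = 0. By first-step analysis:
h(position 1) = 0.28·0 + 0.36·h(position 1) + 0.36·1
Solving: h(position 1) = 0.5625.
Starting from position 1, the probability is 0.5625.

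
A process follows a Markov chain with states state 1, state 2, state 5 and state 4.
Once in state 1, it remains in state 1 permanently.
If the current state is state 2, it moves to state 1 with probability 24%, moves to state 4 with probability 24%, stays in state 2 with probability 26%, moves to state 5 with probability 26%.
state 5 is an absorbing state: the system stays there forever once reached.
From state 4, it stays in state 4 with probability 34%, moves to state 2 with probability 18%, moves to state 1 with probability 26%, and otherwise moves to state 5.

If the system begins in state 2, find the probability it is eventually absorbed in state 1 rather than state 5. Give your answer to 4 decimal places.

Let h(s) be the probability of absorption at state 1 starting from transient state s. Then h(state 1) = 1 and h(state 5) = 0. By first-step analysis:
h(state 2) = 0.24·1 + 0.26·h(state 2) + 0.26·0 + 0.24·h(state 4)
h(state 4) = 0.26·1 + 0.18·h(state 2) + 0.22·0 + 0.34·h(state 4)
Solving: h(state 2) = 0.4960, h(state 4) = 0.5292.
Starting from state 2, the probability is 0.4960.

0.4960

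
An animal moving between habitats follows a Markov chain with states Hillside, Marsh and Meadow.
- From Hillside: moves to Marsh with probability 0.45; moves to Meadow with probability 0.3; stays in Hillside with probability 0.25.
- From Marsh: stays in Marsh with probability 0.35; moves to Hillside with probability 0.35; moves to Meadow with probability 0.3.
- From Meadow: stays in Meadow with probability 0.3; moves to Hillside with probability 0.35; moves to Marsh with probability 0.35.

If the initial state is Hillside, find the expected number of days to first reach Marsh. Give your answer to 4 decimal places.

2.3810

Let t(s) be the expected number of days to first reach Marsh from state s, with t(Marsh) = 0. Conditioning on the first day:
t(Hillside) = 1 + 0.25·t(Hillside) + 0.3·t(Meadow)
t(Meadow) = 1 + 0.35·t(Hillside) + 0.3·t(Meadow)
Solving: t(Hillside) = 2.3810, t(Meadow) = 2.6190.
Expected days from Hillside to Marsh: 2.3810.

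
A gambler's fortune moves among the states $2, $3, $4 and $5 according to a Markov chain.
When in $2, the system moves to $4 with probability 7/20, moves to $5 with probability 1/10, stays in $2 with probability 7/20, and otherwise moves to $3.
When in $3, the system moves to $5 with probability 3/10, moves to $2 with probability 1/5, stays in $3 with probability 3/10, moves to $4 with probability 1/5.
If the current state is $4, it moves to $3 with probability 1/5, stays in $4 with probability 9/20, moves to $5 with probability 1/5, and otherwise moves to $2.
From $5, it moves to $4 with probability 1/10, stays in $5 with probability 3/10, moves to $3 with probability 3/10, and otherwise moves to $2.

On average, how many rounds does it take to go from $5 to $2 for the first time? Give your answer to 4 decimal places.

Let t(s) be the expected number of rounds to first reach $2 from state s, with t($2) = 0. Conditioning on the first round:
t($3) = 1 + 0.3·t($3) + 0.2·t($4) + 0.3·t($5)
t($4) = 1 + 0.2·t($3) + 0.45·t($4) + 0.2·t($5)
t($5) = 1 + 0.3·t($3) + 0.1·t($4) + 0.3·t($5)
Solving: t($3) = 4.6250, t($4) = 5.0000, t($5) = 4.1250.
Expected rounds from $5 to $2: 4.1250.

4.1250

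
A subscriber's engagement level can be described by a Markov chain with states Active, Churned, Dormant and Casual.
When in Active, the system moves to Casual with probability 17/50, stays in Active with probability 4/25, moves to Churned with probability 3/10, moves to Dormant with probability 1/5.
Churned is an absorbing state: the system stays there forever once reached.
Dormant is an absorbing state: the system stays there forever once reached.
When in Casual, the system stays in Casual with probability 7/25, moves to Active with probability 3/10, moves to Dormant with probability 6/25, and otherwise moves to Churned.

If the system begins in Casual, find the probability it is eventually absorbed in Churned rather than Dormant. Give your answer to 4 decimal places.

0.4797

Let h(s) be the probability of absorption at Churned starting from transient state s. Then h(Churned) = 1 and h(Dormant) = 0. By first-step analysis:
h(Active) = 0.16·h(Active) + 0.3·1 + 0.2·0 + 0.34·h(Casual)
h(Casual) = 0.3·h(Active) + 0.18·1 + 0.24·0 + 0.28·h(Casual)
Solving: h(Active) = 0.5513, h(Casual) = 0.4797.
Starting from Casual, the probability is 0.4797.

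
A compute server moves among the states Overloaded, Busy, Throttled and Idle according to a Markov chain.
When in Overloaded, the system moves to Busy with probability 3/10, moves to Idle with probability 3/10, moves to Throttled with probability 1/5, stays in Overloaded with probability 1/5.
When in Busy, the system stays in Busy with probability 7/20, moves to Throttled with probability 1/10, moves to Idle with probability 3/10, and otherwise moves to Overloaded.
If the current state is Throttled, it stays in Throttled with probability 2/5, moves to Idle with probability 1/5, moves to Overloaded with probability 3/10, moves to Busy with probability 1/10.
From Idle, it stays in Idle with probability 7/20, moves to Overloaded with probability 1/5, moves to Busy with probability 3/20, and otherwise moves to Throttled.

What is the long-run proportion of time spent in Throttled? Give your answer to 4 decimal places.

Let the stationary distribution be π with π = πP and π_1 + π_2 + π_3 + π_4 = 1.
π_1 = 0.2·π_1 + 0.25·π_2 + 0.3·π_3 + 0.2·π_4
π_2 = 0.3·π_1 + 0.35·π_2 + 0.1·π_3 + 0.15·π_4
π_3 = 0.2·π_1 + 0.1·π_2 + 0.4·π_3 + 0.3·π_4
Solving with the normalization constraint gives π = (0.2367, 0.2157, 0.2591, 0.2885).
So the stationary probability of Throttled is 0.2591.

0.2591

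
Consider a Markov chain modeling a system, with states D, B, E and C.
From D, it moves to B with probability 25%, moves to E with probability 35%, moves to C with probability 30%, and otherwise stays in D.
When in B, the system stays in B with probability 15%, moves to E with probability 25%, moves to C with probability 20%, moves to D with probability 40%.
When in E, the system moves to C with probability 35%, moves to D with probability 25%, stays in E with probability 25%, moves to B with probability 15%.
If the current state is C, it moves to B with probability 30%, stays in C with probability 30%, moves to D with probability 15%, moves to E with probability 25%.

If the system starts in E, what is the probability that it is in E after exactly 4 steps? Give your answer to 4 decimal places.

Propagate the distribution vector 4 steps from E.
After 0 steps: (0.0000, 0.0000, 1.0000, 0.0000)
After 1 step: (0.2500, 0.1500, 0.2500, 0.3500)
After 2 steps: (0.2000, 0.2275, 0.2750, 0.2975)
After 3 steps: (0.2244, 0.2146, 0.2700, 0.2910)
After 4 steps: (0.2194, 0.2161, 0.2724, 0.2920)
P(in E after 4 steps) = 0.2724

0.2724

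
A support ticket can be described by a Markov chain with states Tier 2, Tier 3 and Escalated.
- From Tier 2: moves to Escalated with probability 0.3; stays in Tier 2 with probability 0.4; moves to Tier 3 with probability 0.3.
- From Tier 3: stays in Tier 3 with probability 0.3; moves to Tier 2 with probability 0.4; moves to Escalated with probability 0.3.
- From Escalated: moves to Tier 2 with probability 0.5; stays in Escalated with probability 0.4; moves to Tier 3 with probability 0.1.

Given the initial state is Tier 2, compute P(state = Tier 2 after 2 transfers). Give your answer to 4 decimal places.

Sum over the intermediate state after 1 transfer:
P = P(Tier 2→Tier 2)·P(Tier 2→Tier 2) + P(Tier 2→Tier 3)·P(Tier 3→Tier 2) + P(Tier 2→Escalated)·P(Escalated→Tier 2)
  = 0.4×0.4 + 0.3×0.4 + 0.3×0.5
  = 0.1600 + 0.1200 + 0.1500 = 0.4300

0.4300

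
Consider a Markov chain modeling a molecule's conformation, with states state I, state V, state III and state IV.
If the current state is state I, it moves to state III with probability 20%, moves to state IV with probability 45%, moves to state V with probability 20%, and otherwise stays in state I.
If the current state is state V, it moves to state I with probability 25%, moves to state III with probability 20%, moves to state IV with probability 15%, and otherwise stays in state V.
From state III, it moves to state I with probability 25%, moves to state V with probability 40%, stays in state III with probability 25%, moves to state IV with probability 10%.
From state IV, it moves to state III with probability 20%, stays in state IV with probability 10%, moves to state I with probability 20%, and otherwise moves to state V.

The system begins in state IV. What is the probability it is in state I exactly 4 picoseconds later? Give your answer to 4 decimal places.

0.2184

Propagate the distribution vector 4 picoseconds from state IV.
After 0 picoseconds: (0.0000, 0.0000, 0.0000, 1.0000)
After 1 picosecond: (0.2000, 0.5000, 0.2000, 0.1000)
After 2 picoseconds: (0.2250, 0.3700, 0.2100, 0.1950)
After 3 picoseconds: (0.2178, 0.3745, 0.2105, 0.1973)
After 4 picoseconds: (0.2184, 0.3762, 0.2105, 0.1949)
P(in state I after 4 picoseconds) = 0.2184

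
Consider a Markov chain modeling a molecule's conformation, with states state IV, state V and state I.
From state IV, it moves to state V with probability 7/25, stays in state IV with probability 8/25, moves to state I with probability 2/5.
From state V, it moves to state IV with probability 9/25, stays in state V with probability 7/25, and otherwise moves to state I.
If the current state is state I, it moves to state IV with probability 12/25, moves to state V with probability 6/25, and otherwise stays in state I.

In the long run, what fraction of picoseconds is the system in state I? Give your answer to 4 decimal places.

Let the stationary distribution be π with π = πP and π_1 + π_2 + π_3 = 1.
π_1 = 0.32·π_1 + 0.36·π_2 + 0.48·π_3
π_2 = 0.28·π_1 + 0.28·π_2 + 0.24·π_3
Solving with the normalization constraint gives π = (0.3863, 0.2661, 0.3476).
So the stationary probability of state I is 0.3476.

0.3476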